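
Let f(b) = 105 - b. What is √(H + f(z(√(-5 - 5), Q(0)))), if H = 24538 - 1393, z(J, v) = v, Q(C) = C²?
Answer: 5*√930 ≈ 152.48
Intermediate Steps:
H = 23145
√(H + f(z(√(-5 - 5), Q(0)))) = √(23145 + (105 - 1*0²)) = √(23145 + (105 - 1*0)) = √(23145 + (105 + 0)) = √(23145 + 105) = √23250 = 5*√930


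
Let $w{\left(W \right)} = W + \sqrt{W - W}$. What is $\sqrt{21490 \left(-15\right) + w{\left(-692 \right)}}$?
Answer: $i \sqrt{323042} \approx 568.37 i$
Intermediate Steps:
$w{\left(W \right)} = W$ ($w{\left(W \right)} = W + \sqrt{0} = W + 0 = W$)
$\sqrt{21490 \left(-15\right) + w{\left(-692 \right)}} = \sqrt{21490 \left(-15\right) - 692} = \sqrt{-322350 - 692} = \sqrt{-323042} = i \sqrt{323042}$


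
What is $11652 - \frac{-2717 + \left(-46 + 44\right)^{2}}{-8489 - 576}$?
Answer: $\frac{105622667}{9065} \approx 11652.0$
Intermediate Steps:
$11652 - \frac{-2717 + \left(-46 + 44\right)^{2}}{-8489 - 576} = 11652 - \frac{-2717 + \left(-2\right)^{2}}{-9065} = 11652 - \left(-2717 + 4\right) \left(- \frac{1}{9065}\right) = 11652 - \left(-2713\right) \left(- \frac{1}{9065}\right) = 11652 - \frac{2713}{9065} = \frac{105622667}{9065}$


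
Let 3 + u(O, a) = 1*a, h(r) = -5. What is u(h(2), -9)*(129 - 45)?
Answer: -1008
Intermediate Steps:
u(O, a) = -3 + a (u(O, a) = -3 + 1*a = -3 + a)
u(h(2), -9)*(129 - 45) = (-3 - 9)*(129 - 45) = -12*84 = -1008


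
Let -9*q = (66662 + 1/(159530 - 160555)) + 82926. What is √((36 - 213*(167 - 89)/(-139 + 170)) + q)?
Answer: I*√691442036761/6355 ≈ 130.85*I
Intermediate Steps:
q = -17036411/1025 (q = -((66662 + 1/(159530 - 160555)) + 82926)/9 = -((66662 + 1/(-1025)) + 82926)/9 = -((66662 - 1/1025) + 82926)/9 = -(68328549/1025 + 82926)/9 = -⅑*153327699/1025 = -17036411/1025 ≈ -16621.)
√((36 - 213*(167 - 89)/(-139 + 170)) + q) = √((36 - 213*(167 - 89)/(-139 + 170)) - 17036411/1025) = √((36 - 16614/31) - 17036411/1025) = √(-15498/31 - 17036411/1025) = √(-544014191/31775) = I*√691442036761/6355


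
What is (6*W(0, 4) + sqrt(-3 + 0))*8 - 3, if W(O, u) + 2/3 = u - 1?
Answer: 109 + 8*I*sqrt(3) ≈ 109.0 + 13.856*I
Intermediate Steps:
W(O, u) = -5/3 + u (W(O, u) = -2/3 + (u - 1) = -2/3 + (-1 + u) = -5/3 + u)
(6*W(0, 4) + sqrt(-3 + 0))*8 - 3 = (6*(-5/3 + 4) + sqrt(-3 + 0))*8 - 3 = (6*(7/3) + sqrt(-3))*8 - 3 = (14 + I*sqrt(3))*8 - 3 = (112 + 8*I*sqrt(3)) - 3 = 109 + 8*I*sqrt(3)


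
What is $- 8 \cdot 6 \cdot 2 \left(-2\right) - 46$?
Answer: $146$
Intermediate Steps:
$- 8 \cdot 6 \cdot 2 \left(-2\right) - 46 = - 8 \cdot 12 \left(-2\right) - 46 = \left(-8\right) \left(-24\right) - 46 = 192 - 46 = 146$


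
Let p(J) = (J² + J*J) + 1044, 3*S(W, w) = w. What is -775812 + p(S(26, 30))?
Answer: -774568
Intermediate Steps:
S(W, w) = w/3
p(J) = 1044 + 2*J² (p(J) = (J² + J²) + 1044 = 2*J² + 1044 = 1044 + 2*J²)
-775812 + p(S(26, 30)) = -775812 + (1044 + 2*((⅓)*30)²) = -775812 + (1044 + 2*10²) = -775812 + (1044 + 2*100) = -775812 + (1044 + 200) = -775812 + 1244 = -774568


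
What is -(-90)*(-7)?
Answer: -630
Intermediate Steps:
-(-90)*(-7) = -6*(-15)*(-7) = 90*(-7) = -630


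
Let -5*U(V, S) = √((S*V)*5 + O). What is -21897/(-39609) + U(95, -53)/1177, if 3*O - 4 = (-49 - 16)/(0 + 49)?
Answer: 811/1467 - I*√11101782/123585 ≈ 0.55283 - 0.026961*I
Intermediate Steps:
O = 131/147 (O = 4/3 + ((-49 - 16)/(0 + 49))/3 = 4/3 + (-65/49)/3 = 4/3 + (-65*1/49)/3 = 4/3 + (⅓)*(-65/49) = 4/3 - 65/147 = 131/147 ≈ 0.89116)
U(V, S) = -√(131/147 + 5*S*V)/5 (U(V, S) = -√((S*V)*5 + 131/147)/5 = -√(5*S*V + 131/147)/5 = -√(131/147 + 5*S*V)/5)
-21897/(-39609) + U(95, -53)/1177 = -21897/(-39609) - √(393 + 2205*(-53)*95)/105/1177 = -21897*(-1/39609) - √(393 - 11102175)/105*(1/1177) = 811/1467 - I*√11101782/105*(1/1177) = 811/1467 - I*√11101782/123585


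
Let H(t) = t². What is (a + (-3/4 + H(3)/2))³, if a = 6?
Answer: 59319/64 ≈ 926.86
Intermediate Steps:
(a + (-3/4 + H(3)/2))³ = (6 + (-3/4 + 3²/2))³ = (6 + (-3*¼ + 9*(½)))³ = (6 + (-¾ + 9/2))³ = (6 + 15/4)³ = (39/4)³ = 59319/64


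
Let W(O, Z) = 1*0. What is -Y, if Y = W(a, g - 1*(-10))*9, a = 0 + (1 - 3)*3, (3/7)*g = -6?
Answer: 0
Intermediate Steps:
g = -14 (g = (7/3)*(-6) = -14)
a = -6 (a = 0 - 2*3 = 0 - 6 = -6)
W(O, Z) = 0
Y = 0 (Y = 0*9 = 0)
-Y = -1*0 = 0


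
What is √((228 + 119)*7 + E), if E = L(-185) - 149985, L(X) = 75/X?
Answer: I*√202004719/37 ≈ 384.13*I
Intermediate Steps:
E = -5549460/37 (E = 75/(-185) - 149985 = 75*(-1/185) - 149985 = -15/37 - 149985 = -5549460/37 ≈ -1.4999e+5)
√((228 + 119)*7 + E) = √((228 + 119)*7 - 5549460/37) = √(347*7 - 5549460/37) = √(2429 - 5549460/37) = √(-5459587/37) = I*√202004719/37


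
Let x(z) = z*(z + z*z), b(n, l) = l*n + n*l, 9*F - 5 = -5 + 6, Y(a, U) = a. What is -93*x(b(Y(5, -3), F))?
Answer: -285200/9 ≈ -31689.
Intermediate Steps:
F = 2/3 (F = 5/9 + (-5 + 6)/9 = 5/9 + (1/9)*1 = 5/9 + 1/9 = 2/3 ≈ 0.66667)
b(n, l) = 2*l*n (b(n, l) = l*n + l*n = 2*l*n)
x(z) = z*(z + z**2)
-93*x(b(Y(5, -3), F)) = -93*(2*(2/3)*5)**2*(1 + 2*(2/3)*5) = -93*(20/3)**2*(1 + 20/3) = -12400*23/(3*3) = -93*9200/27 = -285200/9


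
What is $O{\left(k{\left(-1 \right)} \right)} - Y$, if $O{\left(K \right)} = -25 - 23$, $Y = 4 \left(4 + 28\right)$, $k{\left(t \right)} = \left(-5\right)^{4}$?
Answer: $-176$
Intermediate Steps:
$k{\left(t \right)} = 625$
$Y = 128$ ($Y = 4 \cdot 32 = 128$)
$O{\left(K \right)} = -48$ ($O{\left(K \right)} = -25 - 23 = -48$)
$O{\left(k{\left(-1 \right)} \right)} - Y = -48 - 128 = -176$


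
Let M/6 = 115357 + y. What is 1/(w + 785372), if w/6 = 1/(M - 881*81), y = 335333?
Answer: 877593/689236969598 ≈ 1.2733e-6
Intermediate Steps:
M = 2704140 (M = 6*(115357 + 335333) = 6*450690 = 2704140)
w = 2/877593 (w = 6/(2704140 - 881*81) = 6/(2704140 - 71361) = 6/2632779 = 6*(1/2632779) = 2/877593 ≈ 2.2790e-6)
1/(w + 785372) = 1/(2/877593 + 785372) = 1/(689236969598/877593) = 877593/689236969598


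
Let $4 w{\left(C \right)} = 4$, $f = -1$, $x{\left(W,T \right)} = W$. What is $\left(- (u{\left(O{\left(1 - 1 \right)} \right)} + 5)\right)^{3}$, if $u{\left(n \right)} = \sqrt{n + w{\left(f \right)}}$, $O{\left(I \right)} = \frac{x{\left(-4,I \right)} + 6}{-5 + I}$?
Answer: $- \frac{\left(25 + \sqrt{15}\right)^{3}}{125} \approx -192.56$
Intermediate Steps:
$O{\left(I \right)} = \frac{2}{-5 + I}$ ($O{\left(I \right)} = \frac{-4 + 6}{-5 + I} = \frac{2}{-5 + I}$)
$w{\left(C \right)} = 1$ ($w{\left(C \right)} = \frac{1}{4} \cdot 4 = 1$)
$u{\left(n \right)} = \sqrt{1 + n}$ ($u{\left(n \right)} = \sqrt{n + 1} = \sqrt{1 + n}$)
$\left(- (u{\left(O{\left(1 - 1 \right)} \right)} + 5)\right)^{3} = \left(- (\sqrt{1 + \frac{2}{-5 + \left(1 - 1\right)}} + 5)\right)^{3} = \left(- (\sqrt{1 + \frac{2}{-5 + 0}} + 5)\right)^{3} = \left(- (\sqrt{1 + \frac{2}{-5}} + 5)\right)^{3} = \left(- (\sqrt{1 + 2 \left(- \frac{1}{5}\right)} + 5)\right)^{3} = \left(- (\sqrt{1 - \frac{2}{5}} + 5)\right)^{3} = \left(- (\sqrt{\frac{3}{5}} + 5)\right)^{3} = \left(- (\frac{\sqrt{15}}{5} + 5)\right)^{3} = \left(- (5 + \frac{\sqrt{15}}{5})\right)^{3} = \left(-5 - \frac{\sqrt{15}}{5}\right)^{3}$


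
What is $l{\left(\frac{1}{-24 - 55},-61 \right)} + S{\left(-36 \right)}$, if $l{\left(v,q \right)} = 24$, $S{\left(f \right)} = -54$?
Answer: $-30$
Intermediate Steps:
$l{\left(\frac{1}{-24 - 55},-61 \right)} + S{\left(-36 \right)} = 24 - 54 = -30$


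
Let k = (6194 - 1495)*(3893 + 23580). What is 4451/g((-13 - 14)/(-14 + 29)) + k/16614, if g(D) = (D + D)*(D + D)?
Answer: 2426428111/299052 ≈ 8113.7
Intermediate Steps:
g(D) = 4*D² (g(D) = (2*D)*(2*D) = 4*D²)
k = 129095627 (k = 4699*27473 = 129095627)
4451/g((-13 - 14)/(-14 + 29)) + k/16614 = 4451/((4*((-13 - 14)/(-14 + 29))²)) + 129095627/16614 = 4451/((4*(-27/15)²)) + 129095627*(1/16614) = 4451/((4*(-27*1/15)²)) + 129095627/16614 = 4451/((4*(-9/5)²)) + 129095627/16614 = 4451/((4*(81/25))) + 129095627/16614 = 4451/(324/25) + 129095627/16614 = 4451*(25/324) + 129095627/16614 = 111275/324 + 129095627/16614 = 2426428111/299052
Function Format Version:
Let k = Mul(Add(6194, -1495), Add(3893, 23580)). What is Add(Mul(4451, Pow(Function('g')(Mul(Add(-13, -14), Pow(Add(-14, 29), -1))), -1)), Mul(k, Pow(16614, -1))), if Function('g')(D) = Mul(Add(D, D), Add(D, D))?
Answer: Rational(2426428111, 299052) ≈ 8113.7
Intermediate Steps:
Function('g')(D) = Mul(4, Pow(D, 2)) (Function('g')(D) = Mul(Mul(2, D), Mul(2, D)) = Mul(4, Pow(D, 2)))
k = 129095627 (k = Mul(4699, 27473) = 129095627)
Add(Mul(4451, Pow(Function('g')(Mul(Add(-13, -14), Pow(Add(-14, 29), -1))), -1)), Mul(k, Pow(16614, -1))) = Add(Mul(4451, Pow(Mul(4, Pow(Mul(Add(-13, -14), Pow(Add(-14, 29), -1)), 2)), -1)), Mul(129095627, Pow(16614, -1))) = Add(Mul(4451, Pow(Mul(4, Pow(Mul(-27, Pow(15, -1)), 2)), -1)), Mul(129095627, Rational(1, 16614))) = Add(Mul(4451, Pow(Mul(4, Pow(Mul(-27, Rational(1, 15)), 2)), -1)), Rational(129095627, 16614)) = Add(Mul(4451, Pow(Mul(4, Pow(Rational(-9, 5), 2)), -1)), Rational(129095627, 16614)) = Add(Mul(4451, Pow(Mul(4, Rational(81, 25)), -1)), Rational(129095627, 16614)) = Add(Mul(4451, Pow(Rational(324, 25), -1)), Rational(129095627, 16614)) = Add(Mul(4451, Rational(25, 324)), Rational(129095627, 16614)) = Add(Rational(111275, 324), Rational(129095627, 16614)) = Rational(2426428111, 299052)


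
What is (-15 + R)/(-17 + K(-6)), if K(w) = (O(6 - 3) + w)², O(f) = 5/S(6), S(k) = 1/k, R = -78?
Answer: -93/559 ≈ -0.16637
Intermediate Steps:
S(k) = 1/k
O(f) = 30 (O(f) = 5/(1/6) = 5/(⅙) = 5*6 = 30)
K(w) = (30 + w)²
(-15 + R)/(-17 + K(-6)) = (-15 - 78)/(-17 + (30 - 6)²) = -93/(-17 + 24²) = -93/(-17 + 576) = -93/559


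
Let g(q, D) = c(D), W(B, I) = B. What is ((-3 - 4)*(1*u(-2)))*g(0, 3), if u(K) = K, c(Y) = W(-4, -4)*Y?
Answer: -168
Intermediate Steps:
c(Y) = -4*Y
g(q, D) = -4*D
((-3 - 4)*(1*u(-2)))*g(0, 3) = ((-3 - 4)*(1*(-2)))*(-4*3) = -7*(-2)*(-12) = 14*(-12) = -168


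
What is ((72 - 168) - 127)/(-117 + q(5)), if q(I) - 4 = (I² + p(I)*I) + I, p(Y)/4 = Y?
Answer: -223/17 ≈ -13.118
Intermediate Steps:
p(Y) = 4*Y
q(I) = 4 + I + 5*I² (q(I) = 4 + ((I² + (4*I)*I) + I) = 4 + ((I² + 4*I²) + I) = 4 + (5*I² + I) = 4 + (I + 5*I²) = 4 + I + 5*I²)
((72 - 168) - 127)/(-117 + q(5)) = ((72 - 168) - 127)/(-117 + (4 + 5 + 5*5²)) = (-96 - 127)/(-117 + (4 + 5 + 5*25)) = -223/(-117 + (4 + 5 + 125)) = -223/(-117 + 134) = -223/17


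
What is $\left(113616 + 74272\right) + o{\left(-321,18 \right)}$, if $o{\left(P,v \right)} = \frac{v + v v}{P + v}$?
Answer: $\frac{18976574}{101} \approx 1.8789 \cdot 10^{5}$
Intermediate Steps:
$o{\left(P,v \right)} = \frac{v + v^{2}}{P + v}$
$\left(113616 + 74272\right) + o{\left(-321,18 \right)} = \left(113616 + 74272\right) + \frac{18 \left(1 + 18\right)}{-321 + 18} = 187888 + 18 \frac{1}{-303} \cdot 19 = 187888 + 18 \left(- \frac{1}{303}\right) 19 = 187888 - \frac{114}{101} = \frac{18976574}{101}$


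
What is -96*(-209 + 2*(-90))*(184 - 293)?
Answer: -4070496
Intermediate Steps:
-96*(-209 + 2*(-90))*(184 - 293) = -96*(-209 - 180)*(-109) = -(-37344)*(-109) = -96*42401 = -4070496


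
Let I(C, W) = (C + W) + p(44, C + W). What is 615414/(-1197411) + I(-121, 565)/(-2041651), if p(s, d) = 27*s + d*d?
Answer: -498155866054/814898455187 ≈ -0.61131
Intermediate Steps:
p(s, d) = d² + 27*s (p(s, d) = 27*s + d² = d² + 27*s)
I(C, W) = 1188 + C + W + (C + W)² (I(C, W) = (C + W) + ((C + W)² + 27*44) = (C + W) + ((C + W)² + 1188) = (C + W) + (1188 + (C + W)²) = 1188 + C + W + (C + W)²)
615414/(-1197411) + I(-121, 565)/(-2041651) = 615414/(-1197411) + (1188 - 121 + 565 + (-121 + 565)²)/(-2041651) = 615414*(-1/1197411) + (1188 - 121 + 565 + 444²)*(-1/2041651) = -205138/399137 + (1188 - 121 + 565 + 197136)*(-1/2041651) = -205138/399137 + 198768*(-1/2041651) = -205138/399137 - 198768/2041651 = -498155866054/814898455187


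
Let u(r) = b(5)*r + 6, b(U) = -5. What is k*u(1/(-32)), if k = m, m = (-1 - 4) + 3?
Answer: -197/16 ≈ -12.313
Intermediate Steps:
u(r) = 6 - 5*r (u(r) = -5*r + 6 = 6 - 5*r)
m = -2 (m = -5 + 3 = -2)
k = -2
k*u(1/(-32)) = -2*(6 - 5/(-32)) = -2*(6 - 5*(-1/32)) = -2*(6 + 5/32) = -2*197/32 = -197/16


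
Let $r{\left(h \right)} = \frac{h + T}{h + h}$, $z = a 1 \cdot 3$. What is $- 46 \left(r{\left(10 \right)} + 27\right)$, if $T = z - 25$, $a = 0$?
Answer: $- \frac{2415}{2} \approx -1207.5$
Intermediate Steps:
$z = 0$ ($z = 0 \cdot 1 \cdot 3 = 0 \cdot 3 = 0$)
$T = -25$ ($T = 0 - 25 = -25$)
$r{\left(h \right)} = \frac{-25 + h}{2 h}$ ($r{\left(h \right)} = \frac{h - 25}{h + h} = \frac{-25 + h}{2 h}$)
$- 46 \left(r{\left(10 \right)} + 27\right) = - 46 \left(\frac{-25 + 10}{2 \cdot 10} + 27\right) = - 46 \left(\frac{1}{2} \cdot \frac{1}{10} \left(-15\right) + 27\right) = - 46 \left(- \frac{3}{4} + 27\right) = \left(-46\right) \frac{105}{4} = - \frac{2415}{2}$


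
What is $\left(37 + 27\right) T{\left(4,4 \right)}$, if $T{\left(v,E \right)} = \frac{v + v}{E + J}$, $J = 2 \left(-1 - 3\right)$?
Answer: $-128$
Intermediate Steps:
$J = -8$ ($J = 2 \left(-4\right) = -8$)
$T{\left(v,E \right)} = \frac{2 v}{-8 + E}$ ($T{\left(v,E \right)} = \frac{v + v}{E - 8} = \frac{2 v}{-8 + E}$)
$\left(37 + 27\right) T{\left(4,4 \right)} = \left(37 + 27\right) 2 \cdot 4 \frac{1}{-8 + 4} = 64 \cdot 2 \cdot 4 \frac{1}{-4} = 64 \cdot 2 \cdot 4 \left(- \frac{1}{4}\right) = 64 \left(-2\right) = -128$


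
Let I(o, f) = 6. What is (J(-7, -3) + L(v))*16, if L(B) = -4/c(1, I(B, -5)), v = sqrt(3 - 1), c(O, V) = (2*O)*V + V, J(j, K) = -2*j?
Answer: 1984/9 ≈ 220.44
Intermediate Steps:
c(O, V) = V + 2*O*V (c(O, V) = 2*O*V + V = V + 2*O*V)
v = sqrt(2) ≈ 1.4142
L(B) = -2/9 (L(B) = -4*1/(6*(1 + 2*1)) = -4*1/(6*(1 + 2)) = -4/(6*3) = -4/18 = -4*1/18 = -2/9)
(J(-7, -3) + L(v))*16 = (-2*(-7) - 2/9)*16 = (14 - 2/9)*16 = (124/9)*16 = 1984/9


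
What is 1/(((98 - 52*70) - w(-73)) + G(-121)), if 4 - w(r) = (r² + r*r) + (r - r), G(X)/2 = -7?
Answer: 1/7098 ≈ 0.00014088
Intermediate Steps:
G(X) = -14 (G(X) = 2*(-7) = -14)
w(r) = 4 - 2*r² (w(r) = 4 - ((r² + r*r) + (r - r)) = 4 - ((r² + r²) + 0) = 4 - (2*r² + 0) = 4 - 2*r²)
1/(((98 - 52*70) - w(-73)) + G(-121)) = 1/(((98 - 52*70) - (4 - 2*(-73)²)) - 14) = 1/(((98 - 3640) - (4 - 2*5329)) - 14) = 1/((-3542 - (4 - 10658)) - 14) = 1/((-3542 - 1*(-10654)) - 14) = 1/((-3542 + 10654) - 14) = 1/(7112 - 14) = 1/7098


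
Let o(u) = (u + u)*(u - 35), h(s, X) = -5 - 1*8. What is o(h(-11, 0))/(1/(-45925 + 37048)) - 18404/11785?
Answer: -130560093764/11785 ≈ -1.1078e+7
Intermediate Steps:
h(s, X) = -13 (h(s, X) = -5 - 8 = -13)
o(u) = 2*u*(-35 + u) (o(u) = (2*u)*(-35 + u) = 2*u*(-35 + u))
o(h(-11, 0))/(1/(-45925 + 37048)) - 18404/11785 = (2*(-13)*(-35 - 13))/(1/(-45925 + 37048)) - 18404/11785 = (2*(-13)*(-48))/(1/(-8877)) - 18404*1/11785 = 1248/(-1/8877) - 18404/11785 = 1248*(-8877) - 18404/11785 = -11078496 - 18404/11785 = -130560093764/11785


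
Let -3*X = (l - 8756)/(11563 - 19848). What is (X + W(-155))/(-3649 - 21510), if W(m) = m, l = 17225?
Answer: 1281352/208442315 ≈ 0.0061473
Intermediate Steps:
X = 2823/8285 (X = -(17225 - 8756)/(3*(11563 - 19848)) = -2823/(-8285) = -2823*(-1)/8285 = -⅓*(-8469/8285) = 2823/8285 ≈ 0.34074)
(X + W(-155))/(-3649 - 21510) = (2823/8285 - 155)/(-3649 - 21510) = -1281352/8285/(-25159) = -1281352/8285*(-1/25159) = 1281352/208442315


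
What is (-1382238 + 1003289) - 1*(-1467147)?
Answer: 1088198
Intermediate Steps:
(-1382238 + 1003289) - 1*(-1467147) = -378949 + 1467147 = 1088198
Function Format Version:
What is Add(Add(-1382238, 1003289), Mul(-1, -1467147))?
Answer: 1088198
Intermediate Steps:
Add(Add(-1382238, 1003289), Mul(-1, -1467147)) = Add(-378949, 1467147) = 1088198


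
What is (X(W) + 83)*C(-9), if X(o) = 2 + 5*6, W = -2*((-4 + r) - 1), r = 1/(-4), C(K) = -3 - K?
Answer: 690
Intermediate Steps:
r = -¼ ≈ -0.25000
W = 21/2 (W = -2*((-4 - ¼) - 1) = -2*(-17/4 - 1) = -2*(-21/4) = 21/2 ≈ 10.500)
X(o) = 32 (X(o) = 2 + 30 = 32)
(X(W) + 83)*C(-9) = (32 + 83)*(-3 - 1*(-9)) = 115*(-3 + 9) = 115*6 = 690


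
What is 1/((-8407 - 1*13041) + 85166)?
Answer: 1/63718 ≈ 1.5694e-5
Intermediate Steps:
1/((-8407 - 1*13041) + 85166) = 1/((-8407 - 13041) + 85166) = 1/(-21448 + 85166) = 1/63718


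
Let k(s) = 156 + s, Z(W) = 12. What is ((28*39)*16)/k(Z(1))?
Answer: 104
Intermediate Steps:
((28*39)*16)/k(Z(1)) = ((28*39)*16)/(156 + 12) = (1092*16)/168 = 17472*(1/168) = 104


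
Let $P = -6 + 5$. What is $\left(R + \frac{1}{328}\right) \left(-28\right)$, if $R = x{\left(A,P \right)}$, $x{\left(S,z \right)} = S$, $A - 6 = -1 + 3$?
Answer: $- \frac{18375}{82} \approx -224.09$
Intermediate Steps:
$P = -1$
$A = 8$ ($A = 6 + \left(-1 + 3\right) = 6 + 2 = 8$)
$R = 8$
$\left(R + \frac{1}{328}\right) \left(-28\right) = \left(8 + \frac{1}{328}\right) \left(-28\right) = \frac{2625}{328} \left(-28\right) = - \frac{18375}{82}$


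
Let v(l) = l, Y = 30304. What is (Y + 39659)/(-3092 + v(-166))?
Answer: -23321/1086 ≈ -21.474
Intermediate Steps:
(Y + 39659)/(-3092 + v(-166)) = (30304 + 39659)/(-3092 - 166) = 69963/(-3258) = 69963*(-1/3258) = -23321/1086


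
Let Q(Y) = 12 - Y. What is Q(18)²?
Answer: 36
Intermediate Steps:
Q(18)² = (12 - 1*18)² = (12 - 18)² = (-6)² = 36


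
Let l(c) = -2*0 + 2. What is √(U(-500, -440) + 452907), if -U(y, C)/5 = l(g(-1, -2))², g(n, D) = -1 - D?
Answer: √452887 ≈ 672.97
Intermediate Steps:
l(c) = 2 (l(c) = 0 + 2 = 2)
U(y, C) = -20 (U(y, C) = -5*2² = -5*4 = -20)
√(U(-500, -440) + 452907) = √(-20 + 452907) = √452887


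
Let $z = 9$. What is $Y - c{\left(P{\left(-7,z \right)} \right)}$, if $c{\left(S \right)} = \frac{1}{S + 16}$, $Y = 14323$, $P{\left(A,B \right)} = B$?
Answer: $\frac{358074}{25} \approx 14323.0$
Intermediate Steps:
$c{\left(S \right)} = \frac{1}{16 + S}$
$Y - c{\left(P{\left(-7,z \right)} \right)} = 14323 - \frac{1}{16 + 9} = 14323 - \frac{1}{25} = \frac{358074}{25}$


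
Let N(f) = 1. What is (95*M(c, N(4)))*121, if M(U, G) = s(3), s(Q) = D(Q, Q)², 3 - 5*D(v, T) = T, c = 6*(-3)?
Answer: 0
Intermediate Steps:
c = -18
D(v, T) = ⅗ - T/5
s(Q) = (⅗ - Q/5)²
M(U, G) = 0 (M(U, G) = (-3 + 3)²/25 = (1/25)*0² = (1/25)*0 = 0)
(95*M(c, N(4)))*121 = (95*0)*121 = 0*121 = 0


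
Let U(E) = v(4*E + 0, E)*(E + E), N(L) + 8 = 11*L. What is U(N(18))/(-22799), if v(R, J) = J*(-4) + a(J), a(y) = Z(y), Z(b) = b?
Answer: 216600/22799 ≈ 9.5004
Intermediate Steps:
a(y) = y
N(L) = -8 + 11*L
v(R, J) = -3*J (v(R, J) = J*(-4) + J = -4*J + J = -3*J)
U(E) = -6*E**2 (U(E) = (-3*E)*(E + E) = (-3*E)*(2*E) = -6*E**2)
U(N(18))/(-22799) = -6*(-8 + 11*18)**2/(-22799) = -6*(-8 + 198)**2*(-1/22799) = -6*190**2*(-1/22799) = -6*36100*(-1/22799) = -216600*(-1/22799) = 216600/22799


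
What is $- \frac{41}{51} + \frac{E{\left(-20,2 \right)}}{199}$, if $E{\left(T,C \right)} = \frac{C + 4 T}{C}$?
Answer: $- \frac{10148}{10149} \approx -0.9999$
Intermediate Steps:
$E{\left(T,C \right)} = \frac{C + 4 T}{C}$
$- \frac{41}{51} + \frac{E{\left(-20,2 \right)}}{199} = - \frac{41}{51} + \frac{\frac{1}{2} \left(2 + 4 \left(-20\right)\right)}{199} = \left(-41\right) \frac{1}{51} + \frac{2 - 80}{2} \cdot \frac{1}{199} = - \frac{41}{51} + \frac{1}{2} \left(-78\right) \frac{1}{199} = - \frac{41}{51} - \frac{39}{199} = - \frac{10148}{10149}$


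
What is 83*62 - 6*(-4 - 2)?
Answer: 5182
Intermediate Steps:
83*62 - 6*(-4 - 2) = 5146 - 6*(-6) = 5146 + 36 = 5182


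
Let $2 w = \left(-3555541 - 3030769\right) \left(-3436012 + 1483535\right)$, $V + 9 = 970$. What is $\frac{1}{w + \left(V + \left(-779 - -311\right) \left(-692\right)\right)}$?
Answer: $\frac{1}{6429809719752} \approx 1.5553 \cdot 10^{-13}$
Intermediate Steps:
$V = 961$ ($V = -9 + 970 = 961$)
$w = 6429809394935$ ($w = \frac{\left(-3555541 - 3030769\right) \left(-3436012 + 1483535\right)}{2} = \frac{\left(-6586310\right) \left(-1952477\right)}{2} = \frac{1}{2} \cdot 12859618789870 = 6429809394935$)
$\frac{1}{w + \left(V + \left(-779 - -311\right) \left(-692\right)\right)} = \frac{1}{6429809394935 + \left(961 + \left(-779 - -311\right) \left(-692\right)\right)} = \frac{1}{6429809394935 + \left(961 + \left(-779 + 311\right) \left(-692\right)\right)} = \frac{1}{6429809394935 + \left(961 - -323856\right)} = \frac{1}{6429809394935 + \left(961 + 323856\right)} = \frac{1}{6429809394935 + 324817} = \frac{1}{6429809719752}$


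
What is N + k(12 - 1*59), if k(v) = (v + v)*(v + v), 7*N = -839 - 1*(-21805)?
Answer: 82818/7 ≈ 11831.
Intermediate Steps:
N = 20966/7 (N = (-839 - 1*(-21805))/7 = (-839 + 21805)/7 = (⅐)*20966 = 20966/7 ≈ 2995.1)
k(v) = 4*v² (k(v) = (2*v)*(2*v) = 4*v²)
N + k(12 - 1*59) = 20966/7 + 4*(12 - 1*59)² = 20966/7 + 4*(12 - 59)² = 20966/7 + 4*(-47)² = 20966/7 + 4*2209 = 20966/7 + 8836 = 82818/7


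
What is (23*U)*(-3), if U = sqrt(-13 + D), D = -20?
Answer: -69*I*sqrt(33) ≈ -396.38*I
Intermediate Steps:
U = I*sqrt(33) (U = sqrt(-13 - 20) = sqrt(-33) = I*sqrt(33) ≈ 5.7446*I)
(23*U)*(-3) = (23*(I*sqrt(33)))*(-3) = (23*I*sqrt(33))*(-3) = -69*I*sqrt(33)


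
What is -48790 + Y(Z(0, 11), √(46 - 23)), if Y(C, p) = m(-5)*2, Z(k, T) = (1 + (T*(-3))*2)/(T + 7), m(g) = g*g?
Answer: -48740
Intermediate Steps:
m(g) = g²
Z(k, T) = (1 - 6*T)/(7 + T) (Z(k, T) = (1 - 3*T*2)/(7 + T) = (1 - 6*T)/(7 + T))
Y(C, p) = 50 (Y(C, p) = (-5)²*2 = 25*2 = 50)
-48790 + Y(Z(0, 11), √(46 - 23)) = -48790 + 50 = -48740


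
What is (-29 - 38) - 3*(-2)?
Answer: -61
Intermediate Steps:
(-29 - 38) - 3*(-2) = -67 + 6 = -61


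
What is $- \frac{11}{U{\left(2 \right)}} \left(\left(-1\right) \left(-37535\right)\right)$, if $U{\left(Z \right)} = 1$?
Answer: $-412885$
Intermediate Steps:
$- \frac{11}{U{\left(2 \right)}} \left(\left(-1\right) \left(-37535\right)\right) = - \frac{11}{1} \left(\left(-1\right) \left(-37535\right)\right) = \left(-11\right) 1 \cdot 37535 = \left(-11\right) 37535 = -412885$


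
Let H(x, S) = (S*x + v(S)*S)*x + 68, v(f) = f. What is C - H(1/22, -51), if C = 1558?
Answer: 663989/484 ≈ 1371.9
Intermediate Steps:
H(x, S) = 68 + x*(S**2 + S*x) (H(x, S) = (S*x + S*S)*x + 68 = (S*x + S**2)*x + 68 = (S**2 + S*x)*x + 68 = x*(S**2 + S*x) + 68 = 68 + x*(S**2 + S*x))
C - H(1/22, -51) = 1558 - (68 - 51*(1/22)**2 + (-51)**2/22) = 1558 - (68 - 51*(1/22)**2 + (1/22)*2601) = 1558 - (68 - 51*1/484 + 2601/22) = 1558 - (68 - 51/484 + 2601/22) = 1558 - 1*90083/484 = 1558 - 90083/484 = 663989/484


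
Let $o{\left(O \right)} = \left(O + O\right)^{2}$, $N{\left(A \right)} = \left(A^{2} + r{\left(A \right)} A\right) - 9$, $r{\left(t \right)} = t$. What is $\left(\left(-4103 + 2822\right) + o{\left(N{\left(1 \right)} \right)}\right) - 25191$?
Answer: $-26276$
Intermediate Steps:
$N{\left(A \right)} = -9 + 2 A^{2}$ ($N{\left(A \right)} = \left(A^{2} + A A\right) - 9 = \left(A^{2} + A^{2}\right) - 9 = 2 A^{2} - 9 = -9 + 2 A^{2}$)
$o{\left(O \right)} = 4 O^{2}$ ($o{\left(O \right)} = \left(2 O\right)^{2} = 4 O^{2}$)
$\left(\left(-4103 + 2822\right) + o{\left(N{\left(1 \right)} \right)}\right) - 25191 = \left(\left(-4103 + 2822\right) + 4 \left(-9 + 2 \cdot 1^{2}\right)^{2}\right) - 25191 = \left(-1281 + 4 \left(-9 + 2 \cdot 1\right)^{2}\right) - 25191 = \left(-1281 + 4 \left(-9 + 2\right)^{2}\right) - 25191 = \left(-1281 + 4 \left(-7\right)^{2}\right) - 25191 = \left(-1281 + 4 \cdot 49\right) - 25191 = \left(-1281 + 196\right) - 25191 = -1085 - 25191 = -26276$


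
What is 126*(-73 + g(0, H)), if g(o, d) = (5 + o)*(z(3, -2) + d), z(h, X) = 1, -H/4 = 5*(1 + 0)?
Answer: -21168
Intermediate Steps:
H = -20 (H = -20*(1 + 0) = -20 ≈ -20.000)
g(o, d) = (1 + d)*(5 + o) (g(o, d) = (5 + o)*(1 + d) = (1 + d)*(5 + o))
126*(-73 + g(0, H)) = 126*(-73 + (5 + 0 + 5*(-20) - 20*0)) = 126*(-73 + (5 + 0 - 100 + 0)) = 126*(-73 - 95) = 126*(-168) = -21168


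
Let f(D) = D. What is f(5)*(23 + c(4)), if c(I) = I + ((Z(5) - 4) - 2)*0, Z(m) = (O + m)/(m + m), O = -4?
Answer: 135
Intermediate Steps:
Z(m) = (-4 + m)/(2*m) (Z(m) = (-4 + m)/(m + m) = (-4 + m)/((2*m)) = (-4 + m)*(1/(2*m)) = (-4 + m)/(2*m))
c(I) = I (c(I) = I + (((½)*(-4 + 5)/5 - 4) - 2)*0 = I + (((½)*(⅕)*1 - 4) - 2)*0 = I + ((⅒ - 4) - 2)*0 = I + (-39/10 - 2)*0 = I - 59/10*0 = I + 0 = I)
f(5)*(23 + c(4)) = 5*(23 + 4) = 5*27 = 135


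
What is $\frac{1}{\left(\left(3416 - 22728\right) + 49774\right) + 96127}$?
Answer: $\frac{1}{126589} \approx 7.8996 \cdot 10^{-6}$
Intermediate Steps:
$\frac{1}{\left(\left(3416 - 22728\right) + 49774\right) + 96127} = \frac{1}{\left(-19312 + 49774\right) + 96127} = \frac{1}{30462 + 96127} = \frac{1}{126589}$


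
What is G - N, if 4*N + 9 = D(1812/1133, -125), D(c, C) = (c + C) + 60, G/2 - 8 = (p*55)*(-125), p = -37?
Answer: 1152904771/2266 ≈ 5.0878e+5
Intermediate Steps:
G = 508766 (G = 16 + 2*(-37*55*(-125)) = 16 + 2*(-2035*(-125)) = 16 + 2*254375 = 16 + 508750 = 508766)
D(c, C) = 60 + C + c (D(c, C) = (C + c) + 60 = 60 + C + c)
N = -41015/2266 (N = -9/4 + (60 - 125 + 1812/1133)/4 = -9/4 + (1/4)*(-71833/1133) = -9/4 - 71833/4532 = -41015/2266 ≈ -18.100)
G - N = 508766 - 1*(-41015/2266) = 508766 + 41015/2266 = 1152904771/2266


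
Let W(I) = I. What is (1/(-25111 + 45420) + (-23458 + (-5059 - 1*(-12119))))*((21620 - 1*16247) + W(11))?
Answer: -1793017265704/20309 ≈ -8.8287e+7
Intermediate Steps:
(1/(-25111 + 45420) + (-23458 + (-5059 - 1*(-12119))))*((21620 - 1*16247) + W(11)) = (1/(-25111 + 45420) + (-23458 + (-5059 - 1*(-12119))))*((21620 - 1*16247) + 11) = (1/20309 + (-23458 + (-5059 + 12119)))*((21620 - 16247) + 11) = (1/20309 + (-23458 + 7060))*(5373 + 11) = (1/20309 - 16398)*5384 = -333026981/20309*5384 = -1793017265704/20309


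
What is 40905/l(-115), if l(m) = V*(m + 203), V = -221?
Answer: -40905/19448 ≈ -2.1033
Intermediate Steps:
l(m) = -44863 - 221*m (l(m) = -221*(m + 203) = -221*(203 + m) = -44863 - 221*m)
40905/l(-115) = 40905/(-44863 - 221*(-115)) = 40905/(-44863 + 25415) = 40905/(-19448) = 40905*(-1/19448) = -40905/19448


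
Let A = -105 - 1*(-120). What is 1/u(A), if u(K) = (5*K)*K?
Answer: 1/1125 ≈ 0.00088889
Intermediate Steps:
A = 15 (A = -105 + 120 = 15)
u(K) = 5*K²
1/u(A) = 1/(5*15²) = 1/(5*225) = 1/1125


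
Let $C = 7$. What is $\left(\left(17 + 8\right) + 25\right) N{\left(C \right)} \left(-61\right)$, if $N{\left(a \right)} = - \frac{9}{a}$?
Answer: $\frac{27450}{7} \approx 3921.4$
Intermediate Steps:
$\left(\left(17 + 8\right) + 25\right) N{\left(C \right)} \left(-61\right) = \left(\left(17 + 8\right) + 25\right) \left(- \frac{9}{7}\right) \left(-61\right) = \left(25 + 25\right) \left(\left(-9\right) \frac{1}{7}\right) \left(-61\right) = 50 \left(- \frac{9}{7}\right) \left(-61\right) = \left(- \frac{450}{7}\right) \left(-61\right) = \frac{27450}{7}$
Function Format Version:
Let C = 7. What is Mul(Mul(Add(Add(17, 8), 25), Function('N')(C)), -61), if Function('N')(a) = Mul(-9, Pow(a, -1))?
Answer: Rational(27450, 7) ≈ 3921.4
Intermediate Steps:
Mul(Mul(Add(Add(17, 8), 25), Function('N')(C)), -61) = Mul(Mul(Add(Add(17, 8), 25), Mul(-9, Pow(7, -1))), -61) = Mul(Mul(Add(25, 25), Mul(-9, Rational(1, 7))), -61) = Mul(Mul(50, Rational(-9, 7)), -61) = Mul(Rational(-450, 7), -61) = Rational(27450, 7)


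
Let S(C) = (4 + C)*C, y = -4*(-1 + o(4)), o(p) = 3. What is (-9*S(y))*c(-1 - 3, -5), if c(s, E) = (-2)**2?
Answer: -1152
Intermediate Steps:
c(s, E) = 4
y = -8 (y = -4*(-1 + 3) = -4*2 = -8)
S(C) = C*(4 + C)
(-9*S(y))*c(-1 - 3, -5) = -(-72)*(4 - 8)*4 = -(-72)*(-4)*4 = -9*32*4 = -288*4 = -1152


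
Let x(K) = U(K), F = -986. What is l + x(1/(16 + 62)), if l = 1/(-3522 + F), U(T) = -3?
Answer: -13525/4508 ≈ -3.0002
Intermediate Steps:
x(K) = -3
l = -1/4508 (l = 1/(-3522 - 986) = 1/(-4508) = -1/4508 ≈ -0.00022183)
l + x(1/(16 + 62)) = -1/4508 - 3 = -13525/4508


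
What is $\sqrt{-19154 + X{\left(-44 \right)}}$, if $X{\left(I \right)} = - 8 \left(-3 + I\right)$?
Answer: $i \sqrt{18778} \approx 137.03 i$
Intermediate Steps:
$X{\left(I \right)} = 24 - 8 I$
$\sqrt{-19154 + X{\left(-44 \right)}} = \sqrt{-19154 + \left(24 - -352\right)} = \sqrt{-19154 + \left(24 + 352\right)} = \sqrt{-19154 + 376} = \sqrt{-18778} = i \sqrt{18778}$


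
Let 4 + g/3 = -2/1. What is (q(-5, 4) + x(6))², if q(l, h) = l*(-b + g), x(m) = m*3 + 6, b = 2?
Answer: 15376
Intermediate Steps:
g = -18 (g = -12 + 3*(-2/1) = -12 + 3*(-2*1) = -12 + 3*(-2) = -12 - 6 = -18)
x(m) = 6 + 3*m (x(m) = 3*m + 6 = 6 + 3*m)
q(l, h) = -20*l (q(l, h) = l*(-1*2 - 18) = l*(-2 - 18) = l*(-20) = -20*l)
(q(-5, 4) + x(6))² = (-20*(-5) + (6 + 3*6))² = (100 + (6 + 18))² = (100 + 24)² = 124² = 15376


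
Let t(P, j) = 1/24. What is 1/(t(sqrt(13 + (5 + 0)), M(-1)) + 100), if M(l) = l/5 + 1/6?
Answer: 24/2401 ≈ 0.0099958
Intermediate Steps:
M(l) = 1/6 + l/5 (M(l) = l*(1/5) + 1*(1/6) = l/5 + 1/6 = 1/6 + l/5)
t(P, j) = 1/24
1/(t(sqrt(13 + (5 + 0)), M(-1)) + 100) = 1/(1/24 + 100) = 1/(2401/24) = 24/2401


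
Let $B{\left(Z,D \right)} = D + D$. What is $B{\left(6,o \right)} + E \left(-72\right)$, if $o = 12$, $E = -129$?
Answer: $9312$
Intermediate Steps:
$B{\left(Z,D \right)} = 2 D$
$B{\left(6,o \right)} + E \left(-72\right) = 2 \cdot 12 - -9288 = 24 + 9288 = 9312$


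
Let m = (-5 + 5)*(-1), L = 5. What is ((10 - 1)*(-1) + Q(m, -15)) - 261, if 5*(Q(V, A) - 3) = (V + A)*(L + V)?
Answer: -282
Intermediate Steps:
m = 0 (m = 0*(-1) = 0)
Q(V, A) = 3 + (5 + V)*(A + V)/5 (Q(V, A) = 3 + ((V + A)*(5 + V))/5 = 3 + ((A + V)*(5 + V))/5 = 3 + ((5 + V)*(A + V))/5 = 3 + (5 + V)*(A + V)/5)
((10 - 1)*(-1) + Q(m, -15)) - 261 = ((10 - 1)*(-1) + (3 - 15 + 0 + (⅕)*0² + (⅕)*(-15)*0)) - 261 = (9*(-1) + (3 - 15 + 0 + (⅕)*0 + 0)) - 261 = (-9 + (3 - 15 + 0 + 0 + 0)) - 261 = (-9 - 12) - 261 = -21 - 261 = -282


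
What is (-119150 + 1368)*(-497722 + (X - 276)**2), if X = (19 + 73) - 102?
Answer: 48988596132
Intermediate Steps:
X = -10 (X = 92 - 102 = -10)
(-119150 + 1368)*(-497722 + (X - 276)**2) = (-119150 + 1368)*(-497722 + (-10 - 276)**2) = -117782*(-497722 + (-286)**2) = -117782*(-497722 + 81796) = -117782*(-415926) = 48988596132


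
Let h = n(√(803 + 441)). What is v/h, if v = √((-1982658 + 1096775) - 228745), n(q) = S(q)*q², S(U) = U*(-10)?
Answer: -I*√86662327/3868840 ≈ -0.0024062*I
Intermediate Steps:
S(U) = -10*U
n(q) = -10*q³ (n(q) = (-10*q)*q² = -10*q³)
h = -24880*√311 (h = -10*(803 + 441)^(3/2) = -10*2488*√311 = -24880*√311 ≈ -4.3876e+5)
v = 2*I*√278657 (v = √(-885883 - 228745) = √(-1114628) = 2*I*√278657 ≈ 1055.8*I)
v/h = (2*I*√278657)/((-24880*√311)) = (2*I*√278657)*(-√311/7737680) = -I*√86662327/3868840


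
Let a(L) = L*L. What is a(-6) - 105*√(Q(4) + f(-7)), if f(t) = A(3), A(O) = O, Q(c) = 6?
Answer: -279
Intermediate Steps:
a(L) = L²
f(t) = 3
a(-6) - 105*√(Q(4) + f(-7)) = (-6)² - 105*√(6 + 3) = 36 - 105*√9 = 36 - 105*3 = 36 - 315 = -279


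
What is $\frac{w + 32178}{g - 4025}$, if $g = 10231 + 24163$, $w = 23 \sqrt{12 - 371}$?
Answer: $\frac{10726}{10123} + \frac{23 i \sqrt{359}}{30369} \approx 1.0596 + 0.01435 i$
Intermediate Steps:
$w = 23 i \sqrt{359}$ ($w = 23 \sqrt{-359} = 23 i \sqrt{359} \approx 435.79 i$)
$g = 34394$
$\frac{w + 32178}{g - 4025} = \frac{23 i \sqrt{359} + 32178}{34394 - 4025} = \frac{32178 + 23 i \sqrt{359}}{30369} = \left(32178 + 23 i \sqrt{359}\right) \frac{1}{30369} = \frac{10726}{10123} + \frac{23 i \sqrt{359}}{30369}$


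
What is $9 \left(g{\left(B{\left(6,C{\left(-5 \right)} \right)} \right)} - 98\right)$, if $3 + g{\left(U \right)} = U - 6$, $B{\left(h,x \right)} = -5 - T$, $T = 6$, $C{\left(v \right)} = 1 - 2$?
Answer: $-1062$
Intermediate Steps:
$C{\left(v \right)} = -1$
$B{\left(h,x \right)} = -11$ ($B{\left(h,x \right)} = -5 - 6 = -11$)
$g{\left(U \right)} = -9 + U$ ($g{\left(U \right)} = -3 + \left(U - 6\right) = -3 + \left(-6 + U\right) = -9 + U$)
$9 \left(g{\left(B{\left(6,C{\left(-5 \right)} \right)} \right)} - 98\right) = 9 \left(\left(-9 - 11\right) - 98\right) = 9 \left(-20 - 98\right) = 9 \left(-118\right) = -1062$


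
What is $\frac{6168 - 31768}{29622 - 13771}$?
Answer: $- \frac{25600}{15851} \approx -1.615$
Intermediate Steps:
$\frac{6168 - 31768}{29622 - 13771} = - \frac{25600}{15851}$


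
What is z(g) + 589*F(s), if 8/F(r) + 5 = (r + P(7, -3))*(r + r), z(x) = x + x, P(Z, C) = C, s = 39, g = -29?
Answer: -157862/2803 ≈ -56.319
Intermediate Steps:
z(x) = 2*x
F(r) = 8/(-5 + 2*r*(-3 + r)) (F(r) = 8/(-5 + (r - 3)*(r + r)) = 8/(-5 + (-3 + r)*(2*r)) = 8/(-5 + 2*r*(-3 + r)))
z(g) + 589*F(s) = 2*(-29) + 589*(8/(-5 - 6*39 + 2*39²)) = -58 + 589*(8/(-5 - 234 + 2*1521)) = -58 + 589*(8/(-5 - 234 + 3042)) = -58 + 589*(8/2803) = -58 + 4712/2803 = -157862/2803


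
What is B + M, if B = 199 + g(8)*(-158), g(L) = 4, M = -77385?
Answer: -77818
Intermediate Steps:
B = -433 (B = 199 + 4*(-158) = 199 - 632 = -433)
B + M = -433 - 77385 = -77818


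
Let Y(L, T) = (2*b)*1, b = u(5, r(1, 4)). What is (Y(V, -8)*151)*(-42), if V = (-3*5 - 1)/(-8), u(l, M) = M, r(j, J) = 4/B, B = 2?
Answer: -25368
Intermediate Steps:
r(j, J) = 2 (r(j, J) = 4/2 = 4*(1/2) = 2)
b = 2
V = 2 (V = (-15 - 1)*(-1/8) = -16*(-1/8) = 2)
Y(L, T) = 4 (Y(L, T) = (2*2)*1 = 4*1 = 4)
(Y(V, -8)*151)*(-42) = (4*151)*(-42) = 604*(-42) = -25368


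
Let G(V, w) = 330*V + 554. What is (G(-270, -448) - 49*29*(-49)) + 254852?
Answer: 235935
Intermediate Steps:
G(V, w) = 554 + 330*V
(G(-270, -448) - 49*29*(-49)) + 254852 = ((554 + 330*(-270)) - 49*29*(-49)) + 254852 = ((554 - 89100) - 1421*(-49)) + 254852 = (-88546 + 69629) + 254852 = -18917 + 254852 = 235935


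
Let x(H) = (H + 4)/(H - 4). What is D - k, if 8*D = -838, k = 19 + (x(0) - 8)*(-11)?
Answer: -891/4 ≈ -222.75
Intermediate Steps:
x(H) = (4 + H)/(-4 + H)
k = 118 (k = 19 + ((4 + 0)/(-4 + 0) - 8)*(-11) = 19 + (4/(-4) - 8)*(-11) = 19 + (-1/4*4 - 8)*(-11) = 19 + (-1 - 8)*(-11) = 19 - 9*(-11) = 19 + 99 = 118)
D = -419/4 (D = (1/8)*(-838) = -419/4 ≈ -104.75)
D - k = -419/4 - 1*118 = -419/4 - 118 = -891/4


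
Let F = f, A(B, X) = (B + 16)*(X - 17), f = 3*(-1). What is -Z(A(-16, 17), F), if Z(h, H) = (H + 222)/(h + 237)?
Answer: -73/79 ≈ -0.92405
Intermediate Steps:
f = -3
A(B, X) = (-17 + X)*(16 + B) (A(B, X) = (16 + B)*(-17 + X) = (-17 + X)*(16 + B))
F = -3
Z(h, H) = (222 + H)/(237 + h)
-Z(A(-16, 17), F) = -(222 - 3)/(237 + (-272 - 17*(-16) + 16*17 - 16*17)) = -219/(237 + (-272 + 272 + 272 - 272)) = -219/(237 + 0) = -219/237 = -1*73/79 = -73/79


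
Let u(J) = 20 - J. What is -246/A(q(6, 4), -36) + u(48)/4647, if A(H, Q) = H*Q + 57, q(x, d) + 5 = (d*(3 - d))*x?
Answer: -391330/1705449 ≈ -0.22946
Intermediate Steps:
q(x, d) = -5 + d*x*(3 - d) (q(x, d) = -5 + (d*(3 - d))*x = -5 + d*x*(3 - d))
A(H, Q) = 57 + H*Q
-246/A(q(6, 4), -36) + u(48)/4647 = -246/(57 + (-5 - 1*6*4**2 + 3*4*6)*(-36)) + (20 - 1*48)/4647 = -246/(57 + (-5 - 1*6*16 + 72)*(-36)) + (20 - 48)*(1/4647) = -246/(57 + (-5 - 96 + 72)*(-36)) - 28*1/4647 = -246/(57 - 29*(-36)) - 28/4647 = -246/(57 + 1044) - 28/4647 = -246/1101 - 28/4647 = -246*1/1101 - 28/4647 = -82/367 - 28/4647 = -391330/1705449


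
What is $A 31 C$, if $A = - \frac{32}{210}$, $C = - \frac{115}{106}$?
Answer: $\frac{5704}{1113} \approx 5.1249$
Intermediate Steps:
$C = - \frac{115}{106}$ ($C = \left(-115\right) \frac{1}{106} = - \frac{115}{106} \approx -1.0849$)
$A = - \frac{16}{105}$ ($A = \left(-32\right) \frac{1}{210} = - \frac{16}{105} \approx -0.15238$)
$A 31 C = \left(- \frac{16}{105}\right) 31 \left(- \frac{115}{106}\right) = \left(- \frac{496}{105}\right) \left(- \frac{115}{106}\right) = \frac{5704}{1113}$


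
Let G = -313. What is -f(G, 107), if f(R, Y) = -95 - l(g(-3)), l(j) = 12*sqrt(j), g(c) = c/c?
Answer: 107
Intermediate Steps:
g(c) = 1
f(R, Y) = -107 (f(R, Y) = -95 - 12*sqrt(1) = -95 - 12 = -107)
-f(G, 107) = -1*(-107) = 107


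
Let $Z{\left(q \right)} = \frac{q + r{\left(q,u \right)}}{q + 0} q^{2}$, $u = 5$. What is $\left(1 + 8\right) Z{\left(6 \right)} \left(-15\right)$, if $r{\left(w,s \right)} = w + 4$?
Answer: $-12960$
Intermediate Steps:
$r{\left(w,s \right)} = 4 + w$
$Z{\left(q \right)} = q \left(4 + 2 q\right)$ ($Z{\left(q \right)} = \frac{q + \left(4 + q\right)}{q + 0} q^{2} = \frac{4 + 2 q}{q} q^{2} = q \left(4 + 2 q\right)$)
$\left(1 + 8\right) Z{\left(6 \right)} \left(-15\right) = \left(1 + 8\right) 2 \cdot 6 \left(2 + 6\right) \left(-15\right) = 9 \cdot 2 \cdot 6 \cdot 8 \left(-15\right) = 9 \cdot 96 \left(-15\right) = 864 \left(-15\right) = -12960$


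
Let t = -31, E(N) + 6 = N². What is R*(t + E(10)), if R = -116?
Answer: -7308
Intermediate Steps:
E(N) = -6 + N²
R*(t + E(10)) = -116*(-31 + (-6 + 10²)) = -116*(-31 + (-6 + 100)) = -116*(-31 + 94) = -116*63 = -7308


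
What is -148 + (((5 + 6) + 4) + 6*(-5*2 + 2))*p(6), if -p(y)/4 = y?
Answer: 644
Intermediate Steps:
p(y) = -4*y
-148 + (((5 + 6) + 4) + 6*(-5*2 + 2))*p(6) = -148 + (((5 + 6) + 4) + 6*(-5*2 + 2))*(-4*6) = -148 + ((11 + 4) + 6*(-10 + 2))*(-24) = -148 + (15 + 6*(-8))*(-24) = -148 + (15 - 48)*(-24) = -148 - 33*(-24) = -148 + 792 = 644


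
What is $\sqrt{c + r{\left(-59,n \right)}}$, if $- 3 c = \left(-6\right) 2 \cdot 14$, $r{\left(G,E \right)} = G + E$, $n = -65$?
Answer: $2 i \sqrt{17} \approx 8.2462 i$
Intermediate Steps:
$r{\left(G,E \right)} = E + G$
$c = 56$ ($c = - \frac{\left(-6\right) 2 \cdot 14}{3} = - \frac{\left(-12\right) 14}{3} = \left(- \frac{1}{3}\right) \left(-168\right) = 56$)
$\sqrt{c + r{\left(-59,n \right)}} = \sqrt{56 - 124} = \sqrt{-68} = 2 i \sqrt{17}$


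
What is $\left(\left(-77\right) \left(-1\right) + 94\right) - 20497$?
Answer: $-20326$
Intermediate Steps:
$\left(\left(-77\right) \left(-1\right) + 94\right) - 20497 = \left(77 + 94\right) - 20497 = 171 - 20497 = -20326$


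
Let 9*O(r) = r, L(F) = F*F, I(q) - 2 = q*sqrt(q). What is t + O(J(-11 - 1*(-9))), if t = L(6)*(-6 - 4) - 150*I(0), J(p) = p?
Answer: -5942/9 ≈ -660.22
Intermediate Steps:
I(q) = 2 + q**(3/2) (I(q) = 2 + q*sqrt(q) = 2 + q**(3/2))
L(F) = F**2
O(r) = r/9
t = -660 (t = 6**2*(-6 - 4) - 150*(2 + 0**(3/2)) = 36*(-10) - 150*(2 + 0) = -360 - 150*2 = -360 - 300 = -660)
t + O(J(-11 - 1*(-9))) = -660 + (-11 - 1*(-9))/9 = -660 + (-11 + 9)/9 = -660 + (1/9)*(-2) = -660 - 2/9 = -5942/9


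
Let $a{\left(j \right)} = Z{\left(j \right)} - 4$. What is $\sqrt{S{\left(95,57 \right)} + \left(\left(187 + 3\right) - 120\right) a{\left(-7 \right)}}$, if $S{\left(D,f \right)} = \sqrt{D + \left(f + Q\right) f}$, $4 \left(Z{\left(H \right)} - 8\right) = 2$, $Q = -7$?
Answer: $\sqrt{315 + \sqrt{2945}} \approx 19.216$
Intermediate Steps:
$Z{\left(H \right)} = \frac{17}{2}$ ($Z{\left(H \right)} = 8 + \frac{1}{4} \cdot 2 = 8 + \frac{1}{2} = \frac{17}{2}$)
$a{\left(j \right)} = \frac{9}{2}$ ($a{\left(j \right)} = \frac{17}{2} - 4 = \frac{9}{2}$)
$S{\left(D,f \right)} = \sqrt{D + f \left(-7 + f\right)}$ ($S{\left(D,f \right)} = \sqrt{D + \left(f - 7\right) f} = \sqrt{D + \left(-7 + f\right) f} = \sqrt{D + f \left(-7 + f\right)}$)
$\sqrt{S{\left(95,57 \right)} + \left(\left(187 + 3\right) - 120\right) a{\left(-7 \right)}} = \sqrt{\sqrt{95 + 57^{2} - 399} + \left(\left(187 + 3\right) - 120\right) \frac{9}{2}} = \sqrt{\sqrt{95 + 3249 - 399} + \left(190 - 120\right) \frac{9}{2}} = \sqrt{\sqrt{2945} + 70 \cdot \frac{9}{2}} = \sqrt{\sqrt{2945} + 315} = \sqrt{315 + \sqrt{2945}}$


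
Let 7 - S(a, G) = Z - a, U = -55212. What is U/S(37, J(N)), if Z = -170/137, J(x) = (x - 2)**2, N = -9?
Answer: -1260674/1033 ≈ -1220.4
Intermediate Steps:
J(x) = (-2 + x)**2
Z = -170/137 (Z = -170*1/137 = -170/137 ≈ -1.2409)
S(a, G) = 1129/137 + a (S(a, G) = 7 - (-170/137 - a) = 7 + (170/137 + a) = 1129/137 + a)
U/S(37, J(N)) = -55212/(1129/137 + 37) = -55212/6198/137 = -55212*137/6198 = -1260674/1033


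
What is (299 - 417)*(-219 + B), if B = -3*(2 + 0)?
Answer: 26550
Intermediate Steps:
B = -6 (B = -3*2 = -6)
(299 - 417)*(-219 + B) = (299 - 417)*(-219 - 6) = -118*(-225) = 26550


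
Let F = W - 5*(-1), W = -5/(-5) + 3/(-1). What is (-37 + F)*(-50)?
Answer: 1700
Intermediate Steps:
W = -2 (W = -5*(-⅕) + 3*(-1) = 1 - 3 = -2)
F = 3 (F = -2 - 5*(-1) = -2 + 5 = 3)
(-37 + F)*(-50) = (-37 + 3)*(-50) = -34*(-50) = 1700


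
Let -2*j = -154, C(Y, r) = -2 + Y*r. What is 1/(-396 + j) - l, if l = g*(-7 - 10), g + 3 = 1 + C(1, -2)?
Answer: -32539/319 ≈ -102.00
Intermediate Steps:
j = 77 (j = -½*(-154) = 77)
g = -6 (g = -3 + (1 + (-2 + 1*(-2))) = -3 + (1 + (-2 - 2)) = -3 + (1 - 4) = -3 - 3 = -6)
l = 102 (l = -6*(-7 - 10) = -6*(-17) = 102)
1/(-396 + j) - l = 1/(-396 + 77) - 1*102 = 1/(-319) - 102 = -1/319 - 102 = -32539/319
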